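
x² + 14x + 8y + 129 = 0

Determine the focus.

(-7, -12)

Only x is squared. Complete the square in x: (x + 7)² = -8(y + 10).
Vertex (-7, -10); 4p = -8 so p = -2. Opens down.
Focus is p units from the vertex along the axis: (h, k + p).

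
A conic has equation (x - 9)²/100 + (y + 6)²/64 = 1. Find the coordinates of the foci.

(3, -6) and (15, -6)

Center (9, -6). The larger denominator 100 sits under the x-term, so the major axis is horizontal; a² = 100, b² = 64.
c² = a² - b² = 100 - 64 = 36, so c = 6.
Foci lie on the horizontal axis through the center: (h ± c, k).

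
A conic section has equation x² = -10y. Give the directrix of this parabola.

Vertex (0, 0); 4p = -10 so p = -5/2. Opens down.
Directrix is the horizontal line y = k − p = 0 − (-5/2) = 5/2.

y = 5/2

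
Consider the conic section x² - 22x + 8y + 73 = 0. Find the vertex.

Only x is squared. Complete the square in x: (x - 11)² = -8(y - 6).
Vertex (11, 6); 4p = -8 so p = -2. Opens down.

(11, 6)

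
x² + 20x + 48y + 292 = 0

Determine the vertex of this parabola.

(-10, -4)

Only x is squared. Complete the square in x: (x + 10)² = -48(y + 4).
Vertex (-10, -4); 4p = -48 so p = -12. Opens down.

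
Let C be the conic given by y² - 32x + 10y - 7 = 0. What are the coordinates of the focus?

(7, -5)

Only y is squared. Complete the square in y: (y + 5)² = 32(x + 1).
Vertex (-1, -5); 4p = 32 so p = 8. Opens right.
Focus is p units from the vertex along the axis: (h + p, k).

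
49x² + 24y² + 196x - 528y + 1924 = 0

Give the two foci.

Collect terms: 49(x² + 4x) + 24(y² - 22y) = -1924
Complete the square in x and y: 49(x + 2)² + 24(y - 11)² = -1924 + 196 + 2904 = 1176
Divide through by 1176 to get (x + 2)²/24 + (y - 11)²/49 = 1.
Ellipse, center (-2, 11), major axis vertical; a² = 49, b² = 24.
c² = a² - b² = 49 - 24 = 25, so c = 5.
Foci lie on the vertical axis through the center: (h, k ± c).

(-2, 6) and (-2, 16)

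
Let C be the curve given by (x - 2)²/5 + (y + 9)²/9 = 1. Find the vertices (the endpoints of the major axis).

Center (2, -9). The larger denominator 9 sits under the y-term, so the major axis is vertical; a² = 9, b² = 5.
a = 3. Vertices at (h, k ± a).

(2, -12) and (2, -6)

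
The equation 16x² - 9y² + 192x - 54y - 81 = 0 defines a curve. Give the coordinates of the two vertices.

Collect terms: 16(x² + 12x) -9(y² + 6y) = 81
16(x + 6)² -9(y + 3)² = 81 + 576 - 81 = 576
Divide through by 576 to get (x + 6)²/36 - (y + 3)²/64 = 1.
Hyperbola, center (-6, -3), transverse axis horizontal; a² = 36, b² = 64.
a = 6. Vertices at (h ± a, k).

(-12, -3) and (0, -3)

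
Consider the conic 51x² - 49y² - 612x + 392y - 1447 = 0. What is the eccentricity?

e = 10/7

Group the x- and y-terms: 51(x² - 12x) -49(y² - 8y) = 1447
Complete the square in x and y: 51(x - 6)² -49(y - 4)² = 1447 + 1836 - 784 = 2499
Divide by 2499: (x - 6)²/49 - (y - 4)²/51 = 1
Hyperbola, center (6, 4), transverse axis horizontal; a² = 49, b² = 51.
c² = a² + b² = 100, so c = 10.
e = c/a = 10/7.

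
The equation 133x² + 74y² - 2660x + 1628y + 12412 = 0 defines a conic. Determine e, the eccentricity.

e = √7847/133

Collect terms: 133(x² - 20x) + 74(y² + 22y) = -12412
Complete the square in x and y: 133(x - 10)² + 74(y + 11)² = -12412 + 13300 + 8954 = 9842
Dividing both sides by 9842: (x - 10)²/74 + (y + 11)²/133 = 1
Ellipse, center (10, -11), major axis vertical; a² = 133, b² = 74.
c² = a² - b² = 59, so c = √59.
e = c/a = √59/√133 = √7847/133.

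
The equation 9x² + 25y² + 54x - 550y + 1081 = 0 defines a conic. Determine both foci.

(-15, 11) and (9, 11)

Group: 9(x² + 6x) + 25(y² - 22y) = -1081
Completing the square gives 9(x + 3)² + 25(y - 11)² = -1081 + 81 + 3025 = 2025.
Dividing both sides by 2025: (x + 3)²/225 + (y - 11)²/81 = 1
Ellipse, center (-3, 11), major axis horizontal; a² = 225, b² = 81.
c² = a² - b² = 225 - 81 = 144, so c = 12.
Foci lie on the horizontal axis through the center: (h ± c, k).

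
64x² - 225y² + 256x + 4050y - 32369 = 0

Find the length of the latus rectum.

64(x² + 4x) -225(y² - 18y) = 32369
Complete the square in x and y: 64(x + 2)² -225(y - 9)² = 32369 + 256 - 18225 = 14400
Divide by 14400: (x + 2)²/225 - (y - 9)²/64 = 1
Hyperbola, center (-2, 9), transverse axis horizontal; a² = 225, b² = 64.
Latus rectum length = 2b²/a = 2·64/15 = 128/15.

128/15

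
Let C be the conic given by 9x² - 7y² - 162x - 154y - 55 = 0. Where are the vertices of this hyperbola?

(9, -14) and (9, -8)

Group: 9(x² - 18x) -7(y² + 22y) = 55
Completing the square gives 9(x - 9)² -7(y + 11)² = 55 + 729 - 847 = -63.
Divide by -63: (y + 11)²/9 - (x - 9)²/7 = 1
Hyperbola, center (9, -11), transverse axis vertical; a² = 9, b² = 7.
a = 3. Vertices at (h, k ± a).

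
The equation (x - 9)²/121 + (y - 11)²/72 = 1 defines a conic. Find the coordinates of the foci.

Center (9, 11). The larger denominator 121 sits under the x-term, so the major axis is horizontal; a² = 121, b² = 72.
c² = a² - b² = 121 - 72 = 49, so c = 7.
Foci lie on the horizontal axis through the center: (h ± c, k).

(2, 11) and (16, 11)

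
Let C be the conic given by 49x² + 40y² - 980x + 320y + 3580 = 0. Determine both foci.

(10, -7) and (10, -1)

Rearranging, 49(x² - 20x) + 40(y² + 8y) = -3580.
49(x - 10)² + 40(y + 4)² = -3580 + 4900 + 640 = 1960
Divide by 1960: (x - 10)²/40 + (y + 4)²/49 = 1
Ellipse, center (10, -4), major axis vertical; a² = 49, b² = 40.
c² = a² - b² = 49 - 40 = 9, so c = 3.
Foci lie on the vertical axis through the center: (h, k ± c).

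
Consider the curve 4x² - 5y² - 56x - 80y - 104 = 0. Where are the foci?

(7, -11) and (7, -5)

Group the x- and y-terms: 4(x² - 14x) -5(y² + 16y) = 104
Complete the square in x and y: 4(x - 7)² -5(y + 8)² = 104 + 196 - 320 = -20
Dividing both sides by -20: (y + 8)²/4 - (x - 7)²/5 = 1
Hyperbola, center (7, -8), transverse axis vertical; a² = 4, b² = 5.
c² = a² + b² = 4 + 5 = 9, so c = 3.
Foci lie on the vertical axis through the center: (h, k ± c).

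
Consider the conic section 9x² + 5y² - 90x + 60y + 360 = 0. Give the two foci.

Group: 9(x² - 10x) + 5(y² + 12y) = -360
Completing the square gives 9(x - 5)² + 5(y + 6)² = -360 + 225 + 180 = 45.
Dividing both sides by 45: (x - 5)²/5 + (y + 6)²/9 = 1
Ellipse, center (5, -6), major axis vertical; a² = 9, b² = 5.
c² = a² - b² = 9 - 5 = 4, so c = 2.
Foci lie on the vertical axis through the center: (h, k ± c).

(5, -8) and (5, -4)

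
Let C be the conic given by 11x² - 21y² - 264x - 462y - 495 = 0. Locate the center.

(12, -11)

Rearranging, 11(x² - 24x) -21(y² + 22y) = 495.
Complete the square in x and y: 11(x - 12)² -21(y + 11)² = 495 + 1584 - 2541 = -462
Divide by -462: (y + 11)²/22 - (x - 12)²/42 = 1
Hyperbola with center (12, -11).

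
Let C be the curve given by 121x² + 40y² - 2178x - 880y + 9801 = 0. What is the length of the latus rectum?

Rearranging, 121(x² - 18x) + 40(y² - 22y) = -9801.
121(x - 9)² + 40(y - 11)² = -9801 + 9801 + 4840 = 4840
Divide by 4840: (x - 9)²/40 + (y - 11)²/121 = 1
Ellipse, center (9, 11), major axis vertical; a² = 121, b² = 40.
Latus rectum length = 2b²/a = 2·40/11 = 80/11.

80/11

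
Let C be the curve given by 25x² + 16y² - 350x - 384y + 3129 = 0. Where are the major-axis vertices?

(7, 7) and (7, 17)

Group: 25(x² - 14x) + 16(y² - 24y) = -3129
Complete the square in x and y: 25(x - 7)² + 16(y - 12)² = -3129 + 1225 + 2304 = 400
Divide by 400: (x - 7)²/16 + (y - 12)²/25 = 1
Ellipse, center (7, 12), major axis vertical; a² = 25, b² = 16.
a = 5. Vertices at (h, k ± a).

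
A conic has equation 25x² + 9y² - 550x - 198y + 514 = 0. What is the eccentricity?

Group the x- and y-terms: 25(x² - 22x) + 9(y² - 22y) = -514
Completing the square gives 25(x - 11)² + 9(y - 11)² = -514 + 3025 + 1089 = 3600.
Divide by 3600: (x - 11)²/144 + (y - 11)²/400 = 1
Ellipse, center (11, 11), major axis vertical; a² = 400, b² = 144.
c² = a² - b² = 256, so c = 16.
e = c/a = 16/20 = 4/5.

e = 4/5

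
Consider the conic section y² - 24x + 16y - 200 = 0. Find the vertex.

Only y is squared. Complete the square in y: (y + 8)² = 24(x + 11).
Vertex (-11, -8); 4p = 24 so p = 6. Opens right.

(-11, -8)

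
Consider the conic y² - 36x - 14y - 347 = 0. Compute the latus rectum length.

Only y is squared. Complete the square in y: (y - 7)² = 36(x + 11).
Vertex (-11, 7); 4p = 36 so p = 9. Opens right.
Latus rectum length = |4p| = 36.

36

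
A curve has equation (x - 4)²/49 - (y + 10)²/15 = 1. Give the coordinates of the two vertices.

Center (4, -10). The positive term is the x-term, so the transverse axis is horizontal; a² = 49, b² = 15.
a = 7. Vertices at (h ± a, k).

(-3, -10) and (11, -10)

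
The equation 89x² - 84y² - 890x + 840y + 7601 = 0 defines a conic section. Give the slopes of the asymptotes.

Group: 89(x² - 10x) -84(y² - 10y) = -7601
89(x - 5)² -84(y - 5)² = -7601 + 2225 - 2100 = -7476
Dividing both sides by -7476: (y - 5)²/89 - (x - 5)²/84 = 1
Hyperbola, center (5, 5), transverse axis vertical; a² = 89, b² = 84.
For a vertical hyperbola the asymptotes have slope ±a/b.
Here that is ±√89/2√21 = ±√1869/42.

√1869/42 and -√1869/42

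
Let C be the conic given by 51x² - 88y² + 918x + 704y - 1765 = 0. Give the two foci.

(-9 - √139, 4) and (-9 + √139, 4)

Group the x- and y-terms: 51(x² + 18x) -88(y² - 8y) = 1765
51(x + 9)² -88(y - 4)² = 1765 + 4131 - 1408 = 4488
Divide through by 4488 to get (x + 9)²/88 - (y - 4)²/51 = 1.
Hyperbola, center (-9, 4), transverse axis horizontal; a² = 88, b² = 51.
c² = a² + b² = 88 + 51 = 139, so c = √139.
Foci lie on the horizontal axis through the center: (h ± c, k).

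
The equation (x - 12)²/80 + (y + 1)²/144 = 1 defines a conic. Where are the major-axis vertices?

Center (12, -1). The larger denominator 144 sits under the y-term, so the major axis is vertical; a² = 144, b² = 80.
a = 12. Vertices at (h, k ± a).

(12, -13) and (12, 11)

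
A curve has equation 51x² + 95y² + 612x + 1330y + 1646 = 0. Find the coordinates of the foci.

Group: 51(x² + 12x) + 95(y² + 14y) = -1646
Complete the square: 51(x + 6)² + 95(y + 7)² = -1646 + 1836 + 4655 = 4845
Divide by 4845: (x + 6)²/95 + (y + 7)²/51 = 1
Ellipse, center (-6, -7), major axis horizontal; a² = 95, b² = 51.
c² = a² - b² = 95 - 51 = 44, so c = 2√11.
Foci lie on the horizontal axis through the center: (h ± c, k).

(-6 - 2√11, -7) and (-6 + 2√11, -7)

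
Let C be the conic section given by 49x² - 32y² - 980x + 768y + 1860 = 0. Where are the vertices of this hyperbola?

Group the x- and y-terms: 49(x² - 20x) -32(y² - 24y) = -1860
Completing the square gives 49(x - 10)² -32(y - 12)² = -1860 + 4900 - 4608 = -1568.
Divide by -1568: (y - 12)²/49 - (x - 10)²/32 = 1
Hyperbola, center (10, 12), transverse axis vertical; a² = 49, b² = 32.
a = 7. Vertices at (h, k ± a).

(10, 5) and (10, 19)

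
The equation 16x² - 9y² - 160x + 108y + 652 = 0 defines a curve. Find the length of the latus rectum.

9

Group the x- and y-terms: 16(x² - 10x) -9(y² - 12y) = -652
Complete the square: 16(x - 5)² -9(y - 6)² = -652 + 400 - 324 = -576
Divide through by -576 to get (y - 6)²/64 - (x - 5)²/36 = 1.
Hyperbola, center (5, 6), transverse axis vertical; a² = 64, b² = 36.
Latus rectum length = 2b²/a = 2·36/8 = 9.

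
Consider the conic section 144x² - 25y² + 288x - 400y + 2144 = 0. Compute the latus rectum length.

25/6

Group the x- and y-terms: 144(x² + 2x) -25(y² + 16y) = -2144
Completing the square gives 144(x + 1)² -25(y + 8)² = -2144 + 144 - 1600 = -3600.
Divide through by -3600 to get (y + 8)²/144 - (x + 1)²/25 = 1.
Hyperbola, center (-1, -8), transverse axis vertical; a² = 144, b² = 25.
Latus rectum length = 2b²/a = 2·25/12 = 25/6.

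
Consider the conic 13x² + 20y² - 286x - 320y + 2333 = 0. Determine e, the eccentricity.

Collect terms: 13(x² - 22x) + 20(y² - 16y) = -2333
Complete the square in x and y: 13(x - 11)² + 20(y - 8)² = -2333 + 1573 + 1280 = 520
Dividing both sides by 520: (x - 11)²/40 + (y - 8)²/26 = 1
Ellipse, center (11, 8), major axis horizontal; a² = 40, b² = 26.
c² = a² - b² = 14, so c = √14.
e = c/a = √14/2√10 = √35/10.

e = √35/10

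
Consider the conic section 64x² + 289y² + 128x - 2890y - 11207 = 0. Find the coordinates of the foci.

Group the x- and y-terms: 64(x² + 2x) + 289(y² - 10y) = 11207
64(x + 1)² + 289(y - 5)² = 11207 + 64 + 7225 = 18496
Dividing both sides by 18496: (x + 1)²/289 + (y - 5)²/64 = 1
Ellipse, center (-1, 5), major axis horizontal; a² = 289, b² = 64.
c² = a² - b² = 289 - 64 = 225, so c = 15.
Foci lie on the horizontal axis through the center: (h ± c, k).

(-16, 5) and (14, 5)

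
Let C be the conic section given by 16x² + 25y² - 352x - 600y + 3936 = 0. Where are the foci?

16(x² - 22x) + 25(y² - 24y) = -3936
16(x - 11)² + 25(y - 12)² = -3936 + 1936 + 3600 = 1600
Divide through by 1600 to get (x - 11)²/100 + (y - 12)²/64 = 1.
Ellipse, center (11, 12), major axis horizontal; a² = 100, b² = 64.
c² = a² - b² = 100 - 64 = 36, so c = 6.
Foci lie on the horizontal axis through the center: (h ± c, k).

(5, 12) and (17, 12)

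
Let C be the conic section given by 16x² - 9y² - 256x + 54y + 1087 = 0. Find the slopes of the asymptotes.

4/3 and -4/3

Rearranging, 16(x² - 16x) -9(y² - 6y) = -1087.
Completing the square gives 16(x - 8)² -9(y - 3)² = -1087 + 1024 - 81 = -144.
Dividing both sides by -144: (y - 3)²/16 - (x - 8)²/9 = 1
Hyperbola, center (8, 3), transverse axis vertical; a² = 16, b² = 9.
For a vertical hyperbola the asymptotes have slope ±a/b.
Here that is ±4/3.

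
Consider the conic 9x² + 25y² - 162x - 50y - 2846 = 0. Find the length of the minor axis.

Collect terms: 9(x² - 18x) + 25(y² - 2y) = 2846
Complete the square in x and y: 9(x - 9)² + 25(y - 1)² = 2846 + 729 + 25 = 3600
Dividing both sides by 3600: (x - 9)²/400 + (y - 1)²/144 = 1
Ellipse, center (9, 1), major axis horizontal; a² = 400, b² = 144.
b² = 144 so b = 12; the minor axis has length 2b = 24.

24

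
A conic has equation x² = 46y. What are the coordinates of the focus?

Vertex (0, 0); 4p = 46 so p = 23/2. Opens up.
Focus is p units from the vertex along the axis: (h, k + p).

(0, 23/2)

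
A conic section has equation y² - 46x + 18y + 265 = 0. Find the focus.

Only y is squared. Complete the square in y: (y + 9)² = 46(x - 4).
Vertex (4, -9); 4p = 46 so p = 23/2. Opens right.
Focus is p units from the vertex along the axis: (h + p, k).

(31/2, -9)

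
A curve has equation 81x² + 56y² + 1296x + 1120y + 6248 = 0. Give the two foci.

Group: 81(x² + 16x) + 56(y² + 20y) = -6248
81(x + 8)² + 56(y + 10)² = -6248 + 5184 + 5600 = 4536
Divide by 4536: (x + 8)²/56 + (y + 10)²/81 = 1
Ellipse, center (-8, -10), major axis vertical; a² = 81, b² = 56.
c² = a² - b² = 81 - 56 = 25, so c = 5.
Foci lie on the vertical axis through the center: (h, k ± c).

(-8, -15) and (-8, -5)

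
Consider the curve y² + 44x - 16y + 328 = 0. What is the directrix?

x = 5

Only y is squared. Complete the square in y: (y - 8)² = -44(x + 6).
Vertex (-6, 8); 4p = -44 so p = -11. Opens left.
Directrix is the vertical line x = h − p = -6 − (-11) = 5.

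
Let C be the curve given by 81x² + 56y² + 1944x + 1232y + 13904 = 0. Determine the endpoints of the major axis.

(-12, -20) and (-12, -2)

Collect terms: 81(x² + 24x) + 56(y² + 22y) = -13904
81(x + 12)² + 56(y + 11)² = -13904 + 11664 + 6776 = 4536
Dividing both sides by 4536: (x + 12)²/56 + (y + 11)²/81 = 1
Ellipse, center (-12, -11), major axis vertical; a² = 81, b² = 56.
a = 9. Vertices at (h, k ± a).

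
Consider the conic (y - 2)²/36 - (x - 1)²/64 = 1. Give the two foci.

Center (1, 2). The positive term is the y-term, so the transverse axis is vertical; a² = 36, b² = 64.
c² = a² + b² = 36 + 64 = 100, so c = 10.
Foci lie on the vertical axis through the center: (h, k ± c).

(1, -8) and (1, 12)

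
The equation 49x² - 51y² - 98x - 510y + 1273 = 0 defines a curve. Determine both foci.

(1, -15) and (1, 5)

Collect terms: 49(x² - 2x) -51(y² + 10y) = -1273
Completing the square gives 49(x - 1)² -51(y + 5)² = -1273 + 49 - 1275 = -2499.
Divide by -2499: (y + 5)²/49 - (x - 1)²/51 = 1
Hyperbola, center (1, -5), transverse axis vertical; a² = 49, b² = 51.
c² = a² + b² = 49 + 51 = 100, so c = 10.
Foci lie on the vertical axis through the center: (h, k ± c).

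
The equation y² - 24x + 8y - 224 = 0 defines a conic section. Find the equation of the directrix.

x = -16

Only y is squared. Complete the square in y: (y + 4)² = 24(x + 10).
Vertex (-10, -4); 4p = 24 so p = 6. Opens right.
Directrix is the vertical line x = h − p = -10 − (6) = -16.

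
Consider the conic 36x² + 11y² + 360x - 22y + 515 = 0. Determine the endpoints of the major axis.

(-5, -5) and (-5, 7)

36(x² + 10x) + 11(y² - 2y) = -515
Completing the square gives 36(x + 5)² + 11(y - 1)² = -515 + 900 + 11 = 396.
Dividing both sides by 396: (x + 5)²/11 + (y - 1)²/36 = 1
Ellipse, center (-5, 1), major axis vertical; a² = 36, b² = 11.
a = 6. Vertices at (h, k ± a).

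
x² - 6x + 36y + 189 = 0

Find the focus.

(3, -14)

Only x is squared. Complete the square in x: (x - 3)² = -36(y + 5).
Vertex (3, -5); 4p = -36 so p = -9. Opens down.
Focus is p units from the vertex along the axis: (h, k + p).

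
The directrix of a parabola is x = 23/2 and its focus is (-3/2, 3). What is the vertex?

The vertex is the midpoint between the focus and the directrix along the axis of symmetry.
Axis is horizontal (directrix is vertical). Vertex x-coordinate = (-3/2 + 23/2)/2 = 5; y-coordinate = 3.

(5, 3)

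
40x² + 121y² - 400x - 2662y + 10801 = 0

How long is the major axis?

22

40(x² - 10x) + 121(y² - 22y) = -10801
Complete the square in x and y: 40(x - 5)² + 121(y - 11)² = -10801 + 1000 + 14641 = 4840
Divide through by 4840 to get (x - 5)²/121 + (y - 11)²/40 = 1.
Ellipse, center (5, 11), major axis horizontal; a² = 121, b² = 40.
a² = 121 so a = 11; the major axis has length 2a = 22.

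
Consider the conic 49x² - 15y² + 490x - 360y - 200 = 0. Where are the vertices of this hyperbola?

Rearranging, 49(x² + 10x) -15(y² + 24y) = 200.
Complete the square in x and y: 49(x + 5)² -15(y + 12)² = 200 + 1225 - 2160 = -735
Divide through by -735 to get (y + 12)²/49 - (x + 5)²/15 = 1.
Hyperbola, center (-5, -12), transverse axis vertical; a² = 49, b² = 15.
a = 7. Vertices at (h, k ± a).

(-5, -19) and (-5, -5)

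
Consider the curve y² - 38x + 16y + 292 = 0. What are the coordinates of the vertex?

Only y is squared. Complete the square in y: (y + 8)² = 38(x - 6).
Vertex (6, -8); 4p = 38 so p = 19/2. Opens right.

(6, -8)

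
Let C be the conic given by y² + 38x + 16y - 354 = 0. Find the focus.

Only y is squared. Complete the square in y: (y + 8)² = -38(x - 11).
Vertex (11, -8); 4p = -38 so p = -19/2. Opens left.
Focus is p units from the vertex along the axis: (h + p, k).

(3/2, -8)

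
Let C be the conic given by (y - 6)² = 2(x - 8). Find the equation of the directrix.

Vertex (8, 6); 4p = 2 so p = 1/2. Opens right.
Directrix is the vertical line x = h − p = 8 − (1/2) = 15/2.

x = 15/2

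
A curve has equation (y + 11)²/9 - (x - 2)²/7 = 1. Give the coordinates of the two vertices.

Center (2, -11). The positive term is the y-term, so the transverse axis is vertical; a² = 9, b² = 7.
a = 3. Vertices at (h, k ± a).

(2, -14) and (2, -8)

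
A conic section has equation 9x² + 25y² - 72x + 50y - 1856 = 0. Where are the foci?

Rearranging, 9(x² - 8x) + 25(y² + 2y) = 1856.
Completing the square gives 9(x - 4)² + 25(y + 1)² = 1856 + 144 + 25 = 2025.
Divide through by 2025 to get (x - 4)²/225 + (y + 1)²/81 = 1.
Ellipse, center (4, -1), major axis horizontal; a² = 225, b² = 81.
c² = a² - b² = 225 - 81 = 144, so c = 12.
Foci lie on the horizontal axis through the center: (h ± c, k).

(-8, -1) and (16, -1)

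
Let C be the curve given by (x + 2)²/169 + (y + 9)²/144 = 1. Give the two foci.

(-7, -9) and (3, -9)

Center (-2, -9). The larger denominator 169 sits under the x-term, so the major axis is horizontal; a² = 169, b² = 144.
c² = a² - b² = 169 - 144 = 25, so c = 5.
Foci lie on the horizontal axis through the center: (h ± c, k).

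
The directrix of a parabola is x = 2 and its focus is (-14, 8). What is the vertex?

(-6, 8)

The vertex is the midpoint between the focus and the directrix along the axis of symmetry.
Axis is horizontal (directrix is vertical). Vertex x-coordinate = (-14 + 2)/2 = -6; y-coordinate = 8.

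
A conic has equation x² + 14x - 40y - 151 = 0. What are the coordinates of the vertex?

Only x is squared. Complete the square in x: (x + 7)² = 40(y + 5).
Vertex (-7, -5); 4p = 40 so p = 10. Opens up.

(-7, -5)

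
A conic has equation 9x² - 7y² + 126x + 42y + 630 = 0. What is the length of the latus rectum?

Rearranging, 9(x² + 14x) -7(y² - 6y) = -630.
Complete the square: 9(x + 7)² -7(y - 3)² = -630 + 441 - 63 = -252
Divide by -252: (y - 3)²/36 - (x + 7)²/28 = 1
Hyperbola, center (-7, 3), transverse axis vertical; a² = 36, b² = 28.
Latus rectum length = 2b²/a = 2·28/6 = 28/3.

28/3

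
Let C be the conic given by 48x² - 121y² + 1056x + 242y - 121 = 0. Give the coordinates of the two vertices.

Rearranging, 48(x² + 22x) -121(y² - 2y) = 121.
Complete the square in x and y: 48(x + 11)² -121(y - 1)² = 121 + 5808 - 121 = 5808
Dividing both sides by 5808: (x + 11)²/121 - (y - 1)²/48 = 1
Hyperbola, center (-11, 1), transverse axis horizontal; a² = 121, b² = 48.
a = 11. Vertices at (h ± a, k).

(-22, 1) and (0, 1)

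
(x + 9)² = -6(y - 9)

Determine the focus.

(-9, 15/2)

Vertex (-9, 9); 4p = -6 so p = -3/2. Opens down.
Focus is p units from the vertex along the axis: (h, k + p).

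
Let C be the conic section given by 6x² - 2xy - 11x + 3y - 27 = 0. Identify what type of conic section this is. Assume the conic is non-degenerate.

hyperbola

A = 6, B = -2, C = 0.
Discriminant B² − 4AC = (-2)² − 4·6·0 = 4.
B² − 4AC > 0 ⇒ hyperbola.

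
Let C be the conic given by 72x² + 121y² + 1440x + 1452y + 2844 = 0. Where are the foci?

(-17, -6) and (-3, -6)

Collect terms: 72(x² + 20x) + 121(y² + 12y) = -2844
Completing the square gives 72(x + 10)² + 121(y + 6)² = -2844 + 7200 + 4356 = 8712.
Divide through by 8712 to get (x + 10)²/121 + (y + 6)²/72 = 1.
Ellipse, center (-10, -6), major axis horizontal; a² = 121, b² = 72.
c² = a² - b² = 121 - 72 = 49, so c = 7.
Foci lie on the horizontal axis through the center: (h ± c, k).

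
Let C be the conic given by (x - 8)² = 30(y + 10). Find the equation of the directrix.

y = -35/2

Vertex (8, -10); 4p = 30 so p = 15/2. Opens up.
Directrix is the horizontal line y = k − p = -10 − (15/2) = -35/2.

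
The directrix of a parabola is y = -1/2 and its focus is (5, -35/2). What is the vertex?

The vertex is the midpoint between the focus and the directrix along the axis of symmetry.
Axis is vertical (directrix is horizontal). Vertex y-coordinate = (-35/2 + (-1/2))/2 = -9; x-coordinate = 5.

(5, -9)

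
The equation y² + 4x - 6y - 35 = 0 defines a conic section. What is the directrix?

x = 12

Only y is squared. Complete the square in y: (y - 3)² = -4(x - 11).
Vertex (11, 3); 4p = -4 so p = -1. Opens left.
Directrix is the vertical line x = h − p = 11 − (-1) = 12.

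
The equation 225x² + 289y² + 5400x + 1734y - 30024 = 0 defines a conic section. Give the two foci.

(-20, -3) and (-4, -3)

Group: 225(x² + 24x) + 289(y² + 6y) = 30024
Complete the square in x and y: 225(x + 12)² + 289(y + 3)² = 30024 + 32400 + 2601 = 65025
Divide through by 65025 to get (x + 12)²/289 + (y + 3)²/225 = 1.
Ellipse, center (-12, -3), major axis horizontal; a² = 289, b² = 225.
c² = a² - b² = 289 - 225 = 64, so c = 8.
Foci lie on the horizontal axis through the center: (h ± c, k).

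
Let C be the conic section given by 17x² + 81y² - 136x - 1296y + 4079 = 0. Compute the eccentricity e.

Group: 17(x² - 8x) + 81(y² - 16y) = -4079
17(x - 4)² + 81(y - 8)² = -4079 + 272 + 5184 = 1377
Dividing both sides by 1377: (x - 4)²/81 + (y - 8)²/17 = 1
Ellipse, center (4, 8), major axis horizontal; a² = 81, b² = 17.
c² = a² - b² = 64, so c = 8.
e = c/a = 8/9.

e = 8/9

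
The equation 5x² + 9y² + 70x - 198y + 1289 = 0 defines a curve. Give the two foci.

Group the x- and y-terms: 5(x² + 14x) + 9(y² - 22y) = -1289
Complete the square: 5(x + 7)² + 9(y - 11)² = -1289 + 245 + 1089 = 45
Dividing both sides by 45: (x + 7)²/9 + (y - 11)²/5 = 1
Ellipse, center (-7, 11), major axis horizontal; a² = 9, b² = 5.
c² = a² - b² = 9 - 5 = 4, so c = 2.
Foci lie on the horizontal axis through the center: (h ± c, k).

(-9, 11) and (-5, 11)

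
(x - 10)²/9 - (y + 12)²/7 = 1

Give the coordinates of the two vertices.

Center (10, -12). The positive term is the x-term, so the transverse axis is horizontal; a² = 9, b² = 7.
a = 3. Vertices at (h ± a, k).

(7, -12) and (13, -12)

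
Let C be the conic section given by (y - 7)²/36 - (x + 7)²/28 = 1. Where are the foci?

(-7, -1) and (-7, 15)

Center (-7, 7). The positive term is the y-term, so the transverse axis is vertical; a² = 36, b² = 28.
c² = a² + b² = 36 + 28 = 64, so c = 8.
Foci lie on the vertical axis through the center: (h, k ± c).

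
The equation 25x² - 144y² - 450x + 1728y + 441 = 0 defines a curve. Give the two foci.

(9, -7) and (9, 19)

Collect terms: 25(x² - 18x) -144(y² - 12y) = -441
Completing the square gives 25(x - 9)² -144(y - 6)² = -441 + 2025 - 5184 = -3600.
Dividing both sides by -3600: (y - 6)²/25 - (x - 9)²/144 = 1
Hyperbola, center (9, 6), transverse axis vertical; a² = 25, b² = 144.
c² = a² + b² = 25 + 144 = 169, so c = 13.
Foci lie on the vertical axis through the center: (h, k ± c).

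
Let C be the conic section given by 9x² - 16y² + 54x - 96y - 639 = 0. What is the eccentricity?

e = 5/4

Collect terms: 9(x² + 6x) -16(y² + 6y) = 639
9(x + 3)² -16(y + 3)² = 639 + 81 - 144 = 576
Divide through by 576 to get (x + 3)²/64 - (y + 3)²/36 = 1.
Hyperbola, center (-3, -3), transverse axis horizontal; a² = 64, b² = 36.
c² = a² + b² = 100, so c = 10.
e = c/a = 10/8 = 5/4.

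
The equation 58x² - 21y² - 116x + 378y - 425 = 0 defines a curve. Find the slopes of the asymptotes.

Collect terms: 58(x² - 2x) -21(y² - 18y) = 425
Complete the square in x and y: 58(x - 1)² -21(y - 9)² = 425 + 58 - 1701 = -1218
Divide by -1218: (y - 9)²/58 - (x - 1)²/21 = 1
Hyperbola, center (1, 9), transverse axis vertical; a² = 58, b² = 21.
For a vertical hyperbola the asymptotes have slope ±a/b.
Here that is ±√58/√21 = ±√1218/21.

√1218/21 and -√1218/21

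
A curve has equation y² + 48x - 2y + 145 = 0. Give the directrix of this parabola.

x = 9

Only y is squared. Complete the square in y: (y - 1)² = -48(x + 3).
Vertex (-3, 1); 4p = -48 so p = -12. Opens left.
Directrix is the vertical line x = h − p = -3 − (-12) = 9.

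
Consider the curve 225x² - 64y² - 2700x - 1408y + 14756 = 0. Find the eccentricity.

225(x² - 12x) -64(y² + 22y) = -14756
225(x - 6)² -64(y + 11)² = -14756 + 8100 - 7744 = -14400
Divide by -14400: (y + 11)²/225 - (x - 6)²/64 = 1
Hyperbola, center (6, -11), transverse axis vertical; a² = 225, b² = 64.
c² = a² + b² = 289, so c = 17.
e = c/a = 17/15.

e = 17/15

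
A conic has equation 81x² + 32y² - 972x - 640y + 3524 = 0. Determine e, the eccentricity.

e = 7/9

Group the x- and y-terms: 81(x² - 12x) + 32(y² - 20y) = -3524
81(x - 6)² + 32(y - 10)² = -3524 + 2916 + 3200 = 2592
Divide through by 2592 to get (x - 6)²/32 + (y - 10)²/81 = 1.
Ellipse, center (6, 10), major axis vertical; a² = 81, b² = 32.
c² = a² - b² = 49, so c = 7.
e = c/a = 7/9.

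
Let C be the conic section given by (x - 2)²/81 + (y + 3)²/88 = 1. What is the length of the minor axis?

18

Center (2, -3). The larger denominator 88 sits under the y-term, so the major axis is vertical; a² = 88, b² = 81.
b² = 81 so b = 9; the minor axis has length 2b = 18.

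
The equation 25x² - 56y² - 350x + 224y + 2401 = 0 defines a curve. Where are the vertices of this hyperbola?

Group the x- and y-terms: 25(x² - 14x) -56(y² - 4y) = -2401
Complete the square: 25(x - 7)² -56(y - 2)² = -2401 + 1225 - 224 = -1400
Dividing both sides by -1400: (y - 2)²/25 - (x - 7)²/56 = 1
Hyperbola, center (7, 2), transverse axis vertical; a² = 25, b² = 56.
a = 5. Vertices at (h, k ± a).

(7, -3) and (7, 7)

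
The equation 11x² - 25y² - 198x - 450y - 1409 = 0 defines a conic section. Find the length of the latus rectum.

22/5

Rearranging, 11(x² - 18x) -25(y² + 18y) = 1409.
Complete the square: 11(x - 9)² -25(y + 9)² = 1409 + 891 - 2025 = 275
Dividing both sides by 275: (x - 9)²/25 - (y + 9)²/11 = 1
Hyperbola, center (9, -9), transverse axis horizontal; a² = 25, b² = 11.
Latus rectum length = 2b²/a = 2·11/5 = 22/5.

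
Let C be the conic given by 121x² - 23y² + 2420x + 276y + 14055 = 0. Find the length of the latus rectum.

46/11

121(x² + 20x) -23(y² - 12y) = -14055
121(x + 10)² -23(y - 6)² = -14055 + 12100 - 828 = -2783
Dividing both sides by -2783: (y - 6)²/121 - (x + 10)²/23 = 1
Hyperbola, center (-10, 6), transverse axis vertical; a² = 121, b² = 23.
Latus rectum length = 2b²/a = 2·23/11 = 46/11.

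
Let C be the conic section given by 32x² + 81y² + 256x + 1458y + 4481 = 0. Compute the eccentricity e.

e = 7/9

Collect terms: 32(x² + 8x) + 81(y² + 18y) = -4481
32(x + 4)² + 81(y + 9)² = -4481 + 512 + 6561 = 2592
Divide through by 2592 to get (x + 4)²/81 + (y + 9)²/32 = 1.
Ellipse, center (-4, -9), major axis horizontal; a² = 81, b² = 32.
c² = a² - b² = 49, so c = 7.
e = c/a = 7/9.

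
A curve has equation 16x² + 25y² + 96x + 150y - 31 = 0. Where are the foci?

(-6, -3) and (0, -3)

16(x² + 6x) + 25(y² + 6y) = 31
16(x + 3)² + 25(y + 3)² = 31 + 144 + 225 = 400
Divide through by 400 to get (x + 3)²/25 + (y + 3)²/16 = 1.
Ellipse, center (-3, -3), major axis horizontal; a² = 25, b² = 16.
c² = a² - b² = 25 - 16 = 9, so c = 3.
Foci lie on the horizontal axis through the center: (h ± c, k).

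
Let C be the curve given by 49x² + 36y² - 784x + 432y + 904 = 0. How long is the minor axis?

12√2

Rearranging, 49(x² - 16x) + 36(y² + 12y) = -904.
Completing the square gives 49(x - 8)² + 36(y + 6)² = -904 + 3136 + 1296 = 3528.
Dividing both sides by 3528: (x - 8)²/72 + (y + 6)²/98 = 1
Ellipse, center (8, -6), major axis vertical; a² = 98, b² = 72.
b² = 72 so b = 6√2; the minor axis has length 2b = 12√2.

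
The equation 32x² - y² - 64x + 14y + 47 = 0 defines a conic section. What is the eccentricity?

e = √66/8

Collect terms: 32(x² - 2x) -(y² - 14y) = -47
Complete the square in x and y: 32(x - 1)² -(y - 7)² = -47 + 32 - 49 = -64
Divide through by -64 to get (y - 7)²/64 - (x - 1)²/2 = 1.
Hyperbola, center (1, 7), transverse axis vertical; a² = 64, b² = 2.
c² = a² + b² = 66, so c = √66.
e = c/a = √66/8.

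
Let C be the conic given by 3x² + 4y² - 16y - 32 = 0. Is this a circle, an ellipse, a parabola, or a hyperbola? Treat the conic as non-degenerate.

No xy term. Coefficients of x² and y² are A = 3, C = 4.
A and C have the same sign but A ≠ C ⇒ ellipse.

ellipse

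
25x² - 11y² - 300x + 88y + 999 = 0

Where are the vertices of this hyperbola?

(6, -1) and (6, 9)

25(x² - 12x) -11(y² - 8y) = -999
25(x - 6)² -11(y - 4)² = -999 + 900 - 176 = -275
Divide by -275: (y - 4)²/25 - (x - 6)²/11 = 1
Hyperbola, center (6, 4), transverse axis vertical; a² = 25, b² = 11.
a = 5. Vertices at (h, k ± a).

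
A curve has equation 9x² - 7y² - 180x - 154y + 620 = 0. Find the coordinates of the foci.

(10, -23) and (10, 1)

Rearranging, 9(x² - 20x) -7(y² + 22y) = -620.
Completing the square gives 9(x - 10)² -7(y + 11)² = -620 + 900 - 847 = -567.
Divide by -567: (y + 11)²/81 - (x - 10)²/63 = 1
Hyperbola, center (10, -11), transverse axis vertical; a² = 81, b² = 63.
c² = a² + b² = 81 + 63 = 144, so c = 12.
Foci lie on the vertical axis through the center: (h, k ± c).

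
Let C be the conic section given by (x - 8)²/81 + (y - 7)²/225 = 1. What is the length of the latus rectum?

Center (8, 7). The larger denominator 225 sits under the y-term, so the major axis is vertical; a² = 225, b² = 81.
Latus rectum length = 2b²/a = 2·81/15 = 54/5.

54/5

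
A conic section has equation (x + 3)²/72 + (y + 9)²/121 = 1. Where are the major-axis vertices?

(-3, -20) and (-3, 2)

Center (-3, -9). The larger denominator 121 sits under the y-term, so the major axis is vertical; a² = 121, b² = 72.
a = 11. Vertices at (h, k ± a).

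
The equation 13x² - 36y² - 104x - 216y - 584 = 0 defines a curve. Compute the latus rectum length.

Group the x- and y-terms: 13(x² - 8x) -36(y² + 6y) = 584
Complete the square in x and y: 13(x - 4)² -36(y + 3)² = 584 + 208 - 324 = 468
Divide through by 468 to get (x - 4)²/36 - (y + 3)²/13 = 1.
Hyperbola, center (4, -3), transverse axis horizontal; a² = 36, b² = 13.
Latus rectum length = 2b²/a = 2·13/6 = 13/3.

13/3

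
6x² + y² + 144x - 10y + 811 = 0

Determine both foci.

(-12, 5 - √65) and (-12, 5 + √65)

Collect terms: 6(x² + 24x) + (y² - 10y) = -811
Complete the square in x and y: 6(x + 12)² + (y - 5)² = -811 + 864 + 25 = 78
Divide through by 78 to get (x + 12)²/13 + (y - 5)²/78 = 1.
Ellipse, center (-12, 5), major axis vertical; a² = 78, b² = 13.
c² = a² - b² = 78 - 13 = 65, so c = √65.
Foci lie on the vertical axis through the center: (h, k ± c).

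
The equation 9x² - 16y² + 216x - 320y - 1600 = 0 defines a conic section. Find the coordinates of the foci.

(-27, -10) and (3, -10)

Collect terms: 9(x² + 24x) -16(y² + 20y) = 1600
Complete the square: 9(x + 12)² -16(y + 10)² = 1600 + 1296 - 1600 = 1296
Divide by 1296: (x + 12)²/144 - (y + 10)²/81 = 1
Hyperbola, center (-12, -10), transverse axis horizontal; a² = 144, b² = 81.
c² = a² + b² = 144 + 81 = 225, so c = 15.
Foci lie on the horizontal axis through the center: (h ± c, k).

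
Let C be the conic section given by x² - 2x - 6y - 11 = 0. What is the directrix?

Only x is squared. Complete the square in x: (x - 1)² = 6(y + 2).
Vertex (1, -2); 4p = 6 so p = 3/2. Opens up.
Directrix is the horizontal line y = k − p = -2 − (3/2) = -7/2.

y = -7/2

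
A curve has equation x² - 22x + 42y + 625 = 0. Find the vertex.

(11, -12)

Only x is squared. Complete the square in x: (x - 11)² = -42(y + 12).
Vertex (11, -12); 4p = -42 so p = -21/2. Opens down.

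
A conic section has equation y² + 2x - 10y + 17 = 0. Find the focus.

(7/2, 5)

Only y is squared. Complete the square in y: (y - 5)² = -2(x - 4).
Vertex (4, 5); 4p = -2 so p = -1/2. Opens left.
Focus is p units from the vertex along the axis: (h + p, k).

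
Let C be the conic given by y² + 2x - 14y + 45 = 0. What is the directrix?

x = 5/2

Only y is squared. Complete the square in y: (y - 7)² = -2(x - 2).
Vertex (2, 7); 4p = -2 so p = -1/2. Opens left.
Directrix is the vertical line x = h − p = 2 − (-1/2) = 5/2.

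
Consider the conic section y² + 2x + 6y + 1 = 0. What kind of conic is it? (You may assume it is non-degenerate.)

parabola

No xy term. Coefficients of x² and y² are A = 0, C = 1.
Exactly one squared variable ⇒ parabola.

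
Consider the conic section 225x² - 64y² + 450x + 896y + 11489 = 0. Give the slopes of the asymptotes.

Group the x- and y-terms: 225(x² + 2x) -64(y² - 14y) = -11489
Complete the square in x and y: 225(x + 1)² -64(y - 7)² = -11489 + 225 - 3136 = -14400
Divide through by -14400 to get (y - 7)²/225 - (x + 1)²/64 = 1.
Hyperbola, center (-1, 7), transverse axis vertical; a² = 225, b² = 64.
For a vertical hyperbola the asymptotes have slope ±a/b.
Here that is ±15/8.

15/8 and -15/8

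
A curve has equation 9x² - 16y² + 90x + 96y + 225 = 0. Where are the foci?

Collect terms: 9(x² + 10x) -16(y² - 6y) = -225
Completing the square gives 9(x + 5)² -16(y - 3)² = -225 + 225 - 144 = -144.
Divide by -144: (y - 3)²/9 - (x + 5)²/16 = 1
Hyperbola, center (-5, 3), transverse axis vertical; a² = 9, b² = 16.
c² = a² + b² = 9 + 16 = 25, so c = 5.
Foci lie on the vertical axis through the center: (h, k ± c).

(-5, -2) and (-5, 8)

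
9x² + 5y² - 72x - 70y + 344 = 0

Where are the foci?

(4, 5) and (4, 9)

Group: 9(x² - 8x) + 5(y² - 14y) = -344
Complete the square: 9(x - 4)² + 5(y - 7)² = -344 + 144 + 245 = 45
Dividing both sides by 45: (x - 4)²/5 + (y - 7)²/9 = 1
Ellipse, center (4, 7), major axis vertical; a² = 9, b² = 5.
c² = a² - b² = 9 - 5 = 4, so c = 2.
Foci lie on the vertical axis through the center: (h, k ± c).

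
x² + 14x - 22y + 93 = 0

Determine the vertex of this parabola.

Only x is squared. Complete the square in x: (x + 7)² = 22(y - 2).
Vertex (-7, 2); 4p = 22 so p = 11/2. Opens up.

(-7, 2)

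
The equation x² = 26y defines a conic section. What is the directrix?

y = -13/2

Vertex (0, 0); 4p = 26 so p = 13/2. Opens up.
Directrix is the horizontal line y = k − p = 0 − (13/2) = -13/2.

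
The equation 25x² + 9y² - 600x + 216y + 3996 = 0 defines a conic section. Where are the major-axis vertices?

(12, -22) and (12, -2)

Group the x- and y-terms: 25(x² - 24x) + 9(y² + 24y) = -3996
Complete the square: 25(x - 12)² + 9(y + 12)² = -3996 + 3600 + 1296 = 900
Dividing both sides by 900: (x - 12)²/36 + (y + 12)²/100 = 1
Ellipse, center (12, -12), major axis vertical; a² = 100, b² = 36.
a = 10. Vertices at (h, k ± a).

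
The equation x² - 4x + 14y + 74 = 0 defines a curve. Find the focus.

Only x is squared. Complete the square in x: (x - 2)² = -14(y + 5).
Vertex (2, -5); 4p = -14 so p = -7/2. Opens down.
Focus is p units from the vertex along the axis: (h, k + p).

(2, -17/2)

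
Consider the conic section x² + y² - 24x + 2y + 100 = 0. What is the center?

(12, -1)

Collect terms: (x² - 24x) + (y² + 2y) = -100
Completing the square gives (x - 12)² + (y + 1)² = -100 + 144 + 1 = 45.
So (x - 12)² + (y + 1)² = 45.
Circle centered at (12, -1) with r² = 45.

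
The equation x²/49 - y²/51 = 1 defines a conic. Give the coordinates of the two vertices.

(-7, 0) and (7, 0)

Center (0, 0). The positive term is the x-term, so the transverse axis is horizontal; a² = 49, b² = 51.
a = 7. Vertices at (h ± a, k).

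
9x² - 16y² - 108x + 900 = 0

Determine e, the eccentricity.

Collect terms: 9(x² - 12x) -16y² = -900
9(x - 6)² -16y² = -900 + 324 + 0 = -576
Divide through by -576 to get y²/36 - (x - 6)²/64 = 1.
Hyperbola, center (6, 0), transverse axis vertical; a² = 36, b² = 64.
c² = a² + b² = 100, so c = 10.
e = c/a = 10/6 = 5/3.

e = 5/3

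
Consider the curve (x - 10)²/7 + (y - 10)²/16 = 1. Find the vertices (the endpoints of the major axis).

Center (10, 10). The larger denominator 16 sits under the y-term, so the major axis is vertical; a² = 16, b² = 7.
a = 4. Vertices at (h, k ± a).

(10, 6) and (10, 14)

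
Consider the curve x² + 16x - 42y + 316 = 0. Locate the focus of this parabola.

Only x is squared. Complete the square in x: (x + 8)² = 42(y - 6).
Vertex (-8, 6); 4p = 42 so p = 21/2. Opens up.
Focus is p units from the vertex along the axis: (h, k + p).

(-8, 33/2)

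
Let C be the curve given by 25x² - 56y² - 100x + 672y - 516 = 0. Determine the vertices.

Rearranging, 25(x² - 4x) -56(y² - 12y) = 516.
Complete the square in x and y: 25(x - 2)² -56(y - 6)² = 516 + 100 - 2016 = -1400
Dividing both sides by -1400: (y - 6)²/25 - (x - 2)²/56 = 1
Hyperbola, center (2, 6), transverse axis vertical; a² = 25, b² = 56.
a = 5. Vertices at (h, k ± a).

(2, 1) and (2, 11)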